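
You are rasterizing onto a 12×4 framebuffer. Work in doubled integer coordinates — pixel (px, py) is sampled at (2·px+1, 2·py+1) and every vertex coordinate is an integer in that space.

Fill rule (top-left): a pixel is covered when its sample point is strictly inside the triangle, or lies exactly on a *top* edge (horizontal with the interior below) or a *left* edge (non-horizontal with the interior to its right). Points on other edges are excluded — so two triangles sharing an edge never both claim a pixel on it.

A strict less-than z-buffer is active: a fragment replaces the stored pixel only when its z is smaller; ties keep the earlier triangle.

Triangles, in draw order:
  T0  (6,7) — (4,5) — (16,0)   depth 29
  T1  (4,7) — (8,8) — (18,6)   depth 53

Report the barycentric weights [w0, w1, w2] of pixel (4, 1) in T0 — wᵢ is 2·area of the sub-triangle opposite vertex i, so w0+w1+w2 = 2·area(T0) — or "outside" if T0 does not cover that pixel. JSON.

T0:
  2·area = 34
  edge (6, 7)→(4, 5): d=(-2,-2) top-left  bias=+0
  edge (4, 5)→(16, 0): d=(12,-5) top-left  bias=+0
  edge (16, 0)→(6, 7): d=(-10,7) right/bottom  bias=-1
    (4,1)@(9, 3): e=[14,1,19] → █
    (5,1)@(11, 3): e=[18,11,5] → █
    (6,1)@(13, 3): e=[22,21,-9] → ·
    (2,2)@(5, 5): e=[2,5,27] → █
    (3,2)@(7, 5): e=[6,15,13] → █
    (4,2)@(9, 5): e=[10,25,-1] → ·
    (5,2)@(11, 5): e=[14,35,-15] → ·
    (2,3)@(5, 7): e=[-2,29,7] → ·
    (3,3)@(7, 7): e=[2,39,-7] → ·
  covered (4 px):
    · · · · · · · · · · · ·
    · · · · █ █ · · · · · ·
    · · █ █ · · · · · · · ·
    · · · · · · · · · · · ·
T1:
  2·area = 18  (B↔C swapped to make it positive)
  edge (4, 7)→(18, 6): d=(14,-1) top-left  bias=+0
  edge (18, 6)→(8, 8): d=(-10,2) right/bottom  bias=-1
  edge (8, 8)→(4, 7): d=(-4,-1) top-left  bias=+0
    (11,2)@(23, 5): e=[-9,0,27] → ·  [on edge]
    (2,3)@(5, 7): e=[1,16,1] → █
    (3,3)@(7, 7): e=[3,12,3] → █
    (4,3)@(9, 7): e=[5,8,5] → █
    (5,3)@(11, 7): e=[7,4,7] → █
    (6,3)@(13, 7): e=[9,0,9] → ·  [on edge]
  covered (4 px):
    · · · · · · · · · · · ·
    · · · · · · · · · · · ·
    · · · · · · · · · · · ·
    · · █ █ █ █ · · · · · ·

Answer: [1,19,14]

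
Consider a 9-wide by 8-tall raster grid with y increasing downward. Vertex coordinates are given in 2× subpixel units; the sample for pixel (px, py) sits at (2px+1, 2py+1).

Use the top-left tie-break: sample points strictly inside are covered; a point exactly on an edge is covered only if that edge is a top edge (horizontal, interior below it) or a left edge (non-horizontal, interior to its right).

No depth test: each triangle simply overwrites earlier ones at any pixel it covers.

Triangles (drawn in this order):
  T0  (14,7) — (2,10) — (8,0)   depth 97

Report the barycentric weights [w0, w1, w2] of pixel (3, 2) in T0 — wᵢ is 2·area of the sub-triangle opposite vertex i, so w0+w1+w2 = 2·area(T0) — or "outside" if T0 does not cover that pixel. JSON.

T0:
  2·area = 102
  edge (14, 7)→(2, 10): d=(-12,3) right/bottom  bias=-1
  edge (2, 10)→(8, 0): d=(6,-10) top-left  bias=+0
  edge (8, 0)→(14, 7): d=(6,7) right/bottom  bias=-1
    (3,1)@(7, 3): e=[69,8,25] → X
    (4,1)@(9, 3): e=[63,28,11] → X
    (5,1)@(11, 3): e=[57,48,-3] → .
    (2,2)@(5, 5): e=[51,0,51] → X  [on edge]
    (5,2)@(11, 5): e=[33,60,9] → X
    (6,2)@(13, 5): e=[27,80,-5] → .
    (2,3)@(5, 7): e=[27,12,63] → X
    (6,3)@(13, 7): e=[3,92,7] → X
    (7,3)@(15, 7): e=[-3,112,-7] → .
    (1,4)@(3, 9): e=[9,4,89] → X
    (3,4)@(7, 9): e=[-3,44,61] → .
    (4,4)@(9, 9): e=[-9,64,47] → .
  covered (13 px):
    . . . . . . . . .
    . . . X X . . . .
    . . X X X X . . .
    . . X X X X X . .
    . X X . . . . . .
    . . . . . . . . .
    . . . . . . . . .
    . . . . . . . . .

Answer: [20,37,45]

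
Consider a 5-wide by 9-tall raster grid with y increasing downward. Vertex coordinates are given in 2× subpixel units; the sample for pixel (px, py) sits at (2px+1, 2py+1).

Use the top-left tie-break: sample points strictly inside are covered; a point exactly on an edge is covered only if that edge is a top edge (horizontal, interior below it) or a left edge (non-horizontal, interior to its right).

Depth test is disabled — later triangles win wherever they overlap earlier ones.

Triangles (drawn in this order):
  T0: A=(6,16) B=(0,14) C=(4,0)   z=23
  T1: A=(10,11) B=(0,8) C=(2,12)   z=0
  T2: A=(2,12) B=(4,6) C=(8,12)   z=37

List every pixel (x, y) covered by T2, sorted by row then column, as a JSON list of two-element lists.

T0:
  2·area = 92
  edge (6, 16)→(0, 14): d=(-6,-2) top-left  bias=+0
  edge (0, 14)→(4, 0): d=(4,-14) top-left  bias=+0
  edge (4, 0)→(6, 16): d=(2,16) right/bottom  bias=-1
    (1,2)@(3, 5): e=[60,6,26] → X
    (2,2)@(5, 5): e=[64,34,-6] → .
    (1,3)@(3, 7): e=[48,14,30] → X
    (2,3)@(5, 7): e=[52,42,-2] → .
    (1,4)@(3, 9): e=[36,22,34] → X
    (2,4)@(5, 9): e=[40,50,2] → X
    (3,4)@(7, 9): e=[44,78,-30] → .
    (0,5)@(1, 11): e=[20,2,70] → X
    (3,5)@(7, 11): e=[32,86,-26] → .
    (0,6)@(1, 13): e=[8,10,74] → X
    (3,6)@(7, 13): e=[20,94,-22] → .
    (0,7)@(1, 15): e=[-4,18,78] → .
    (1,7)@(3, 15): e=[0,46,46] → X  [on edge]
    (4,8)@(9, 17): e=[0,138,-46] → .  [on edge]
  covered (12 px):
    . . . . .
    . . . . .
    . X . . .
    . X . . .
    . X X . .
    X X X . .
    X X X . .
    . X X . .
    . . . . .
T1:
  2·area = 34  (B↔C swapped to make it positive)
  edge (10, 11)→(2, 12): d=(-8,1) right/bottom  bias=-1
  edge (2, 12)→(0, 8): d=(-2,-4) top-left  bias=+0
  edge (0, 8)→(10, 11): d=(10,3) right/bottom  bias=-1
    (0,4)@(1, 9): e=[25,2,7] → X
    (1,4)@(3, 9): e=[23,10,1] → X
    (2,4)@(5, 9): e=[21,18,-5] → .
    (0,5)@(1, 11): e=[9,-2,27] → .
    (1,5)@(3, 11): e=[7,6,21] → X
    (2,5)@(5, 11): e=[5,14,15] → X
    (3,5)@(7, 11): e=[3,22,9] → X
    (4,5)@(9, 11): e=[1,30,3] → X
    (1,6)@(3, 13): e=[-9,2,41] → .
    (2,6)@(5, 13): e=[-11,10,35] → .
    (3,6)@(7, 13): e=[-13,18,29] → .
    (4,6)@(9, 13): e=[-15,26,23] → .
  covered (6 px):
    . . . . .
    . . . . .
    . . . . .
    . . . . .
    X X . . .
    . X X X X
    . . . . .
    . . . . .
    . . . . .
T2:
  2·area = 36
  edge (2, 12)→(4, 6): d=(2,-6) top-left  bias=+0
  edge (4, 6)→(8, 12): d=(4,6) right/bottom  bias=-1
  edge (8, 12)→(2, 12): d=(-6,0) right/bottom  bias=-1
    (2,1)@(5, 3): e=[0,-18,54] → .  [on edge]
    (1,4)@(3, 9): e=[0,18,18] → X  [on edge]
    (2,4)@(5, 9): e=[12,6,18] → X
    (3,4)@(7, 9): e=[24,-6,18] → .
    (1,5)@(3, 11): e=[4,26,6] → X
    (3,5)@(7, 11): e=[28,2,6] → X
    (4,5)@(9, 11): e=[40,-10,6] → .
    (1,6)@(3, 13): e=[8,34,-6] → .
    (2,6)@(5, 13): e=[20,22,-6] → .
    (3,6)@(7, 13): e=[32,10,-6] → .
    (0,7)@(1, 15): e=[0,54,-18] → .  [on edge]
  covered (5 px):
    . . . . .
    . . . . .
    . . . . .
    . . . . .
    . X X . .
    . X X X .
    . . . . .
    . . . . .
    . . . . .

Final: [[1,4],[2,4],[1,5],[2,5],[3,5]]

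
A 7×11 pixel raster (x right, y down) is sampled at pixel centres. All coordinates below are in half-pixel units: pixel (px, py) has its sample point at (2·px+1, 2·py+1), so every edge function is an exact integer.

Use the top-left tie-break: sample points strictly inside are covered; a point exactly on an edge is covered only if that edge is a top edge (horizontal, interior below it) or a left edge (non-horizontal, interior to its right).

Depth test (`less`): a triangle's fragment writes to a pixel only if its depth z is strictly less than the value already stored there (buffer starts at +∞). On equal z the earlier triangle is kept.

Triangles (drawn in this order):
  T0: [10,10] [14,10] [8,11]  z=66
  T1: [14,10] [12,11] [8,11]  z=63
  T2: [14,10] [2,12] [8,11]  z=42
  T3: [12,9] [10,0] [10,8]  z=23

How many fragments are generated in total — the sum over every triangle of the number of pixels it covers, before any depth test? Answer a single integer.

T0:
  2·area = 4
  edge (10, 10)→(14, 10): d=(4,0) top-left  bias=+0
  edge (14, 10)→(8, 11): d=(-6,1) right/bottom  bias=-1
  edge (8, 11)→(10, 10): d=(2,-1) top-left  bias=+0
  covered (0 px):
    · · · · · · ·
    · · · · · · ·
    · · · · · · ·
    · · · · · · ·
    · · · · · · ·
    · · · · · · ·
    · · · · · · ·
    · · · · · · ·
    · · · · · · ·
    · · · · · · ·
    · · · · · · ·
T1:
  2·area = 4
  edge (14, 10)→(12, 11): d=(-2,1) right/bottom  bias=-1
  edge (12, 11)→(8, 11): d=(-4,0) right/bottom  bias=-1
  edge (8, 11)→(14, 10): d=(6,-1) top-left  bias=+0
    (0,5)@(1, 11): e=[11,0,-7] → ·  [on edge]
    (1,5)@(3, 11): e=[9,0,-5] → ·  [on edge]
    (2,5)@(5, 11): e=[7,0,-3] → ·  [on edge]
    (3,5)@(7, 11): e=[5,0,-1] → ·  [on edge]
    (4,5)@(9, 11): e=[3,0,1] → ·  [on edge]
    (5,5)@(11, 11): e=[1,0,3] → ·  [on edge]
    (6,5)@(13, 11): e=[-1,0,5] → ·  [on edge]
  covered (0 px):
    · · · · · · ·
    · · · · · · ·
    · · · · · · ·
    · · · · · · ·
    · · · · · · ·
    · · · · · · ·
    · · · · · · ·
    · · · · · · ·
    · · · · · · ·
    · · · · · · ·
    · · · · · · ·
T2:
  degenerate (2·area = 0) — covers nothing
T3:
  2·area = 16  (B↔C swapped to make it positive)
  edge (12, 9)→(10, 8): d=(-2,-1) top-left  bias=+0
  edge (10, 8)→(10, 0): d=(0,-8) top-left  bias=+0
  edge (10, 0)→(12, 9): d=(2,9) right/bottom  bias=-1
    (5,2)@(11, 5): e=[7,8,1] → █
    (6,2)@(13, 5): e=[9,24,-17] → ·
    (5,3)@(11, 7): e=[3,8,5] → █
    (6,3)@(13, 7): e=[5,24,-13] → ·
    (5,4)@(11, 9): e=[-1,8,9] → ·
  covered (2 px):
    · · · · · · ·
    · · · · · · ·
    · · · · · █ ·
    · · · · · █ ·
    · · · · · · ·
    · · · · · · ·
    · · · · · · ·
    · · · · · · ·
    · · · · · · ·
    · · · · · · ·
    · · · · · · ·

Answer: 2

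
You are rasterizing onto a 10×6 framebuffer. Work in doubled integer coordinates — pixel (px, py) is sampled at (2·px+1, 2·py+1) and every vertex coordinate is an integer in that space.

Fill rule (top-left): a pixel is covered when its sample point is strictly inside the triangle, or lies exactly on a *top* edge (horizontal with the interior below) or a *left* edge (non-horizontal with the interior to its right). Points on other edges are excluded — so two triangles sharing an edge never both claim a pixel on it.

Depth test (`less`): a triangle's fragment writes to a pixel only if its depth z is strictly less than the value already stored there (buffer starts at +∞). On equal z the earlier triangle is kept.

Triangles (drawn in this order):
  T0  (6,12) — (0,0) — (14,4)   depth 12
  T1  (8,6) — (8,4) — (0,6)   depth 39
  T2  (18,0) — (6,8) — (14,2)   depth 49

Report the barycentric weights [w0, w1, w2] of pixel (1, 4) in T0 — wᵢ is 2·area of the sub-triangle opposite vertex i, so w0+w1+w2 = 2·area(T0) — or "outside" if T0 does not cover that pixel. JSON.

T0:
  2·area = 144
  edge (6, 12)→(0, 0): d=(-6,-12) top-left  bias=+0
  edge (0, 0)→(14, 4): d=(14,4) right/bottom  bias=-1
  edge (14, 4)→(6, 12): d=(-8,8) right/bottom  bias=-1
    (0,0)@(1, 1): e=[6,10,128] → X
    (1,0)@(3, 1): e=[30,2,112] → X
    (2,0)@(5, 1): e=[54,-6,96] → .
    (8,0)@(17, 1): e=[198,-54,0] → .  [on edge]
    (0,1)@(1, 3): e=[-6,38,112] → .
    (1,1)@(3, 3): e=[18,30,96] → X
    (2,1)@(5, 3): e=[42,22,80] → X
    (3,1)@(7, 3): e=[66,14,64] → X
    (4,1)@(9, 3): e=[90,6,48] → X
    (5,1)@(11, 3): e=[114,-2,32] → .
    (7,1)@(15, 3): e=[162,-18,0] → .  [on edge]
    (1,2)@(3, 5): e=[6,58,80] → X
    (6,2)@(13, 5): e=[126,18,0] → .  [on edge]
    (5,3)@(11, 7): e=[90,54,0] → .  [on edge]
    (4,4)@(9, 9): e=[54,90,0] → .  [on edge]
    (3,5)@(7, 11): e=[18,126,0] → .  [on edge]
  covered (16 px):
    X X . . . . . . . .
    . X X X X . . . . .
    . X X X X X . . . .
    . . X X X . . . . .
    . . X X . . . . . .
    . . . . . . . . . .
T1:
  2·area = 16  (B↔C swapped to make it positive)
  edge (8, 6)→(0, 6): d=(-8,0) right/bottom  bias=-1
  edge (0, 6)→(8, 4): d=(8,-2) top-left  bias=+0
  edge (8, 4)→(8, 6): d=(0,2) right/bottom  bias=-1
    (2,2)@(5, 5): e=[8,2,6] → X
    (3,2)@(7, 5): e=[8,6,2] → X
    (4,2)@(9, 5): e=[8,10,-2] → .
    (2,3)@(5, 7): e=[-8,18,6] → .
    (3,3)@(7, 7): e=[-8,22,2] → .
  covered (2 px):
    . . . . . . . . . .
    . . . . . . . . . .
    . . X X . . . . . .
    . . . . . . . . . .
    . . . . . . . . . .
    . . . . . . . . . .
T2:
  2·area = 8
  edge (18, 0)→(6, 8): d=(-12,8) right/bottom  bias=-1
  edge (6, 8)→(14, 2): d=(8,-6) top-left  bias=+0
  edge (14, 2)→(18, 0): d=(4,-2) top-left  bias=+0
    (6,1)@(13, 3): e=[4,2,2] → X
    (7,1)@(15, 3): e=[-12,14,6] → .
    (6,2)@(13, 5): e=[-20,18,10] → .
  covered (1 px):
    . . . . . . . . . .
    . . . . . . X . . .
    . . . . . . . . . .
    . . . . . . . . . .
    . . . . . . . . . .
    . . . . . . . . . .

Final: "outside"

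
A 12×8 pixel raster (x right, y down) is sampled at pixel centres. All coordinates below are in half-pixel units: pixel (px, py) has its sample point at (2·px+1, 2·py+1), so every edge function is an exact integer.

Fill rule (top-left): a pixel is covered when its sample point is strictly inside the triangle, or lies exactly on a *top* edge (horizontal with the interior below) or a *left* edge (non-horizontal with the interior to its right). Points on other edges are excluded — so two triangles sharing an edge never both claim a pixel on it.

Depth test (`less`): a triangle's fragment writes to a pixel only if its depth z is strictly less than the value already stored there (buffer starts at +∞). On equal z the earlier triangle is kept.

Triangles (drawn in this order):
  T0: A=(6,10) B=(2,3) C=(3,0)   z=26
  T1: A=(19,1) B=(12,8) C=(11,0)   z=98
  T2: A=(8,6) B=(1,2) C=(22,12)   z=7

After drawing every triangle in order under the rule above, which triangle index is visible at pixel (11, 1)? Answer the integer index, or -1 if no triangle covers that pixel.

T0:
  2·area = 19
  edge (6, 10)→(2, 3): d=(-4,-7) top-left  bias=+0
  edge (2, 3)→(3, 0): d=(1,-3) top-left  bias=+0
  edge (3, 0)→(6, 10): d=(3,10) right/bottom  bias=-1
    (1,0)@(3, 1): e=[15,1,3] → X
    (2,0)@(5, 1): e=[29,7,-17] → .
    (1,1)@(3, 3): e=[7,3,9] → X
    (2,1)@(5, 3): e=[21,9,-11] → .
    (1,2)@(3, 5): e=[-1,5,15] → .
    (2,3)@(5, 7): e=[5,13,1] → X
    (3,3)@(7, 7): e=[19,19,-19] → .
    (2,4)@(5, 9): e=[-3,15,7] → .
  covered (3 px):
    . X . . . . . . . . . .
    . X . . . . . . . . . .
    . . . . . . . . . . . .
    . . X . . . . . . . . .
    . . . . . . . . . . . .
    . . . . . . . . . . . .
    . . . . . . . . . . . .
    . . . . . . . . . . . .
T1:
  2·area = 63
  edge (19, 1)→(12, 8): d=(-7,7) right/bottom  bias=-1
  edge (12, 8)→(11, 0): d=(-1,-8) top-left  bias=+0
  edge (11, 0)→(19, 1): d=(8,1) right/bottom  bias=-1
    (6,0)@(13, 1): e=[42,15,6] → X
    (7,0)@(15, 1): e=[28,31,4] → X
    (8,0)@(17, 1): e=[14,47,2] → X
    (9,0)@(19, 1): e=[0,63,0] → .  [on edge]
    (6,1)@(13, 3): e=[28,13,22] → X
    (8,1)@(17, 3): e=[0,45,18] → .  [on edge]
    (6,2)@(13, 5): e=[14,11,38] → X
    (7,2)@(15, 5): e=[0,27,36] → .  [on edge]
    (6,3)@(13, 7): e=[0,9,54] → .  [on edge]
    (5,4)@(11, 9): e=[0,-9,72] → .  [on edge]
    (4,5)@(9, 11): e=[0,-27,90] → .  [on edge]
    (3,6)@(7, 13): e=[0,-45,108] → .  [on edge]
    (2,7)@(5, 15): e=[0,-63,126] → .  [on edge]
  covered (6 px):
    . . . . . . X X X . . .
    . . . . . . X X . . . .
    . . . . . . X . . . . .
    . . . . . . . . . . . .
    . . . . . . . . . . . .
    . . . . . . . . . . . .
    . . . . . . . . . . . .
    . . . . . . . . . . . .
T2:
  2·area = 14
  edge (8, 6)→(1, 2): d=(-7,-4) top-left  bias=+0
  edge (1, 2)→(22, 12): d=(21,10) right/bottom  bias=-1
  edge (22, 12)→(8, 6): d=(-14,-6) top-left  bias=+0
    (0,1)@(1, 3): e=[-7,21,0] → .  [on edge]
    (1,1)@(3, 3): e=[1,1,12] → X
    (2,1)@(5, 3): e=[9,-19,24] → .
    (1,2)@(3, 5): e=[-13,43,-16] → .
    (3,2)@(7, 5): e=[3,3,8] → X
    (4,2)@(9, 5): e=[11,-17,20] → .
    (3,3)@(7, 7): e=[-11,45,-20] → .
    (5,3)@(11, 7): e=[5,5,4] → X
    (6,3)@(13, 7): e=[13,-15,16] → .
    (5,4)@(11, 9): e=[-9,47,-24] → .
    (7,4)@(15, 9): e=[7,7,0] → X  [on edge]
    (8,4)@(17, 9): e=[15,-13,12] → .
  covered (4 px):
    . . . . . . . . . . . .
    . X . . . . . . . . . .
    . . . X . . . . . . . .
    . . . . . X . . . . . .
    . . . . . . . X . . . .
    . . . . . . . . . . . .
    . . . . . . . . . . . .
    . . . . . . . . . . . .

Z-buffer (winner per pixel, '.' = empty):
  . 0 . . . . 1 1 1 . . .
  . 2 . . . . 1 1 . . . .
  . . . 2 . . 1 . . . . .
  . . 0 . . 2 . . . . . .
  . . . . . . . 2 . . . .
  . . . . . . . . . . . .
  . . . . . . . . . . . .
  . . . . . . . . . . . .

Final: -1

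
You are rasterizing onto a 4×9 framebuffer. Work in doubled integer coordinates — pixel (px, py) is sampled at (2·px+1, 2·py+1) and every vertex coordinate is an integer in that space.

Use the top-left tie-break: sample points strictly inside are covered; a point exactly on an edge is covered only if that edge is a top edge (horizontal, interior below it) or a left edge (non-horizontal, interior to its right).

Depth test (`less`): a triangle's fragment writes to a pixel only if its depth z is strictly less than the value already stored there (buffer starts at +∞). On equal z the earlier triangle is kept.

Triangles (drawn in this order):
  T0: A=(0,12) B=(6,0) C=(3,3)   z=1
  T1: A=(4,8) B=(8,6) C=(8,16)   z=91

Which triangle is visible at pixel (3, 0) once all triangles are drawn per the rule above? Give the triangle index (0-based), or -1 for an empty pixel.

T0:
  2·area = 18  (B↔C swapped to make it positive)
  edge (0, 12)→(3, 3): d=(3,-9) top-left  bias=+0
  edge (3, 3)→(6, 0): d=(3,-3) top-left  bias=+0
  edge (6, 0)→(0, 12): d=(-6,12) right/bottom  bias=-1
    (2,0)@(5, 1): e=[12,0,6] → #  [on edge]
    (3,0)@(7, 1): e=[30,6,-18] → ·
    (1,1)@(3, 3): e=[0,0,18] → #  [on edge]
    (2,1)@(5, 3): e=[18,6,-6] → ·
    (0,2)@(1, 5): e=[-12,0,30] → ·  [on edge]
    (1,2)@(3, 5): e=[6,6,6] → #
    (2,2)@(5, 5): e=[24,12,-18] → ·
    (1,3)@(3, 7): e=[12,12,-6] → ·
    (0,4)@(1, 9): e=[0,12,6] → #  [on edge]
    (1,4)@(3, 9): e=[18,18,-18] → ·
    (0,5)@(1, 11): e=[6,18,-6] → ·
  covered (4 px):
    · · # ·
    · # · ·
    · # · ·
    · · · ·
    # · · ·
    · · · ·
    · · · ·
    · · · ·
    · · · ·
T1:
  2·area = 40
  edge (4, 8)→(8, 6): d=(4,-2) top-left  bias=+0
  edge (8, 6)→(8, 16): d=(0,10) right/bottom  bias=-1
  edge (8, 16)→(4, 8): d=(-4,-8) top-left  bias=+0
    (3,3)@(7, 7): e=[2,10,28] → #
    (2,4)@(5, 9): e=[6,30,4] → #
    (2,5)@(5, 11): e=[14,30,-4] → ·
    (3,5)@(7, 11): e=[18,10,12] → #
    (3,6)@(7, 13): e=[26,10,4] → #
    (3,7)@(7, 15): e=[34,10,-4] → ·
  covered (5 px):
    · · · ·
    · · · ·
    · · · ·
    · · · #
    · · # #
    · · · #
    · · · #
    · · · ·
    · · · ·

Z-buffer (winner per pixel, '.' = empty):
  . . 0 .
  . 0 . .
  . 0 . .
  . . . 1
  0 . 1 1
  . . . 1
  . . . 1
  . . . .
  . . . .

Answer: -1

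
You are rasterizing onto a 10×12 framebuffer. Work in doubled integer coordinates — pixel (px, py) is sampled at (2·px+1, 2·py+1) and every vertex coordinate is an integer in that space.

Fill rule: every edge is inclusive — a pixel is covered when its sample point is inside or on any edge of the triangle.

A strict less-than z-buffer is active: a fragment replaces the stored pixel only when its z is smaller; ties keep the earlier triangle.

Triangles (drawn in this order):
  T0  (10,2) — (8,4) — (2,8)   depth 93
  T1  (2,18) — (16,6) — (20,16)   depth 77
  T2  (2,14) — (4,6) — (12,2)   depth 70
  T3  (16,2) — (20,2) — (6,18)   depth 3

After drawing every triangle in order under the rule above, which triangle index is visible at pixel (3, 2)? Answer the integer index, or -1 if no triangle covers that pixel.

T0:
  2·area = 4
  edge (10, 2)→(8, 4): d=(-2,2) inclusive
  edge (8, 4)→(2, 8): d=(-6,4) inclusive
  edge (2, 8)→(10, 2): d=(8,-6) inclusive
    (5,0)@(11, 1): e=[0,6,-2] → ·  [on edge]
    (4,1)@(9, 3): e=[0,2,2] → █  [on edge]
    (5,1)@(11, 3): e=[-4,-6,14] → ·
    (3,2)@(7, 5): e=[0,-2,6] → ·  [on edge]
    (4,2)@(9, 5): e=[-4,-10,18] → ·
    (2,3)@(5, 7): e=[0,-6,10] → ·  [on edge]
    (1,4)@(3, 9): e=[0,-10,14] → ·  [on edge]
    (0,5)@(1, 11): e=[0,-14,18] → ·  [on edge]
  covered (1 px):
    · · · · · · · · · ·
    · · · · █ · · · · ·
    · · · · · · · · · ·
    · · · · · · · · · ·
    · · · · · · · · · ·
    · · · · · · · · · ·
    · · · · · · · · · ·
    · · · · · · · · · ·
    · · · · · · · · · ·
    · · · · · · · · · ·
    · · · · · · · · · ·
    · · · · · · · · · ·
T1:
  2·area = 188
  edge (2, 18)→(16, 6): d=(14,-12) inclusive
  edge (16, 6)→(20, 16): d=(4,10) inclusive
  edge (20, 16)→(2, 18): d=(-18,2) inclusive
    (7,3)@(15, 7): e=[2,14,172] → █
    (8,3)@(17, 7): e=[26,-6,168] → ·
    (6,4)@(13, 9): e=[6,42,140] → █
    (8,4)@(17, 9): e=[54,2,132] → █
    (9,4)@(19, 9): e=[78,-18,128] → ·
    (5,5)@(11, 11): e=[10,70,108] → █
    (9,5)@(19, 11): e=[106,-10,92] → ·
    (4,6)@(9, 13): e=[14,98,76] → █
    (9,6)@(19, 13): e=[134,-2,56] → ·
    (3,7)@(7, 15): e=[18,126,44] → █
    (9,7)@(19, 15): e=[162,6,20] → █
    (2,8)@(5, 17): e=[22,154,12] → █
    (5,8)@(11, 17): e=[94,94,0] → █  [on edge]
  covered (24 px):
    · · · · · · · · · ·
    · · · · · · · · · ·
    · · · · · · · · · ·
    · · · · · · · █ · ·
    · · · · · · █ █ █ ·
    · · · · · █ █ █ █ ·
    · · · · █ █ █ █ █ ·
    · · · █ █ █ █ █ █ █
    · · █ █ █ █ · · · ·
    · · · · · · · · · ·
    · · · · · · · · · ·
    · · · · · · · · · ·
T2:
  2·area = 56
  edge (2, 14)→(4, 6): d=(2,-8) inclusive
  edge (4, 6)→(12, 2): d=(8,-4) inclusive
  edge (12, 2)→(2, 14): d=(-10,12) inclusive
    (5,1)@(11, 3): e=[50,4,2] → █
    (6,1)@(13, 3): e=[66,12,-22] → ·
    (3,2)@(7, 5): e=[22,4,30] → █
    (4,2)@(9, 5): e=[38,12,6] → █
    (5,2)@(11, 5): e=[54,20,-18] → ·
    (2,3)@(5, 7): e=[10,12,34] → █
    (4,3)@(9, 7): e=[42,28,-14] → ·
    (2,4)@(5, 9): e=[14,28,14] → █
    (3,4)@(7, 9): e=[30,36,-10] → ·
    (1,5)@(3, 11): e=[2,36,18] → █
    (2,5)@(5, 11): e=[18,44,-6] → ·
    (1,6)@(3, 13): e=[6,52,-2] → ·
  covered (7 px):
    · · · · · · · · · ·
    · · · · · █ · · · ·
    · · · █ █ · · · · ·
    · · █ █ · · · · · ·
    · · █ · · · · · · ·
    · █ · · · · · · · ·
    · · · · · · · · · ·
    · · · · · · · · · ·
    · · · · · · · · · ·
    · · · · · · · · · ·
    · · · · · · · · · ·
    · · · · · · · · · ·
T3:
  2·area = 64
  edge (16, 2)→(20, 2): d=(4,0) inclusive
  edge (20, 2)→(6, 18): d=(-14,16) inclusive
  edge (6, 18)→(16, 2): d=(10,-16) inclusive
    (8,1)@(17, 3): e=[4,34,26] → █
    (9,1)@(19, 3): e=[4,2,58] → █
    (7,2)@(15, 5): e=[12,38,14] → █
    (9,2)@(19, 5): e=[12,-26,78] → ·
    (6,3)@(13, 7): e=[20,42,2] → █
    (8,3)@(17, 7): e=[20,-22,66] → ·
    (6,4)@(13, 9): e=[28,14,22] → █
    (7,4)@(15, 9): e=[28,-18,54] → ·
    (5,5)@(11, 11): e=[36,18,10] → █
    (6,5)@(13, 11): e=[36,-14,42] → ·
    (5,6)@(11, 13): e=[44,-10,30] → ·
  covered (8 px):
    · · · · · · · · · ·
    · · · · · · · · █ █
    · · · · · · · █ █ ·
    · · · · · · █ █ · ·
    · · · · · · █ · · ·
    · · · · · █ · · · ·
    · · · · · · · · · ·
    · · · · · · · · · ·
    · · · · · · · · · ·
    · · · · · · · · · ·
    · · · · · · · · · ·
    · · · · · · · · · ·

Z-buffer (winner per pixel, '.' = empty):
  . . . . . . . . . .
  . . . . 0 2 . . 3 3
  . . . 2 2 . . 3 3 .
  . . 2 2 . . 3 3 . .
  . . 2 . . . 3 1 1 .
  . 2 . . . 3 1 1 1 .
  . . . . 1 1 1 1 1 .
  . . . 1 1 1 1 1 1 1
  . . 1 1 1 1 . . . .
  . . . . . . . . . .
  . . . . . . . . . .
  . . . . . . . . . .

Result: 2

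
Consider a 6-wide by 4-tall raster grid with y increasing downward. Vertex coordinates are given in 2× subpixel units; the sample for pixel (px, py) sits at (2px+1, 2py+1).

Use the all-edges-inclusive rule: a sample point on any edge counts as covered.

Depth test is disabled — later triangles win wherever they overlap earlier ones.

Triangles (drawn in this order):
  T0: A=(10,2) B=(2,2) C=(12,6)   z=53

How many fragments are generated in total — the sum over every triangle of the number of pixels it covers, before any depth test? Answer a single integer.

T0:
  2·area = 32  (B↔C swapped to make it positive)
  edge (10, 2)→(12, 6): d=(2,4) inclusive
  edge (12, 6)→(2, 2): d=(-10,-4) inclusive
  edge (2, 2)→(10, 2): d=(8,0) inclusive
    (2,1)@(5, 3): e=[22,2,8] → X
    (3,1)@(7, 3): e=[14,10,8] → X
    (4,1)@(9, 3): e=[6,18,8] → X
    (5,1)@(11, 3): e=[-2,26,8] → .
    (2,2)@(5, 5): e=[26,-18,24] → .
    (3,2)@(7, 5): e=[18,-10,24] → .
    (4,2)@(9, 5): e=[10,-2,24] → .
    (5,2)@(11, 5): e=[2,6,24] → X
    (5,3)@(11, 7): e=[6,-14,40] → .
  covered (4 px):
    . . . . . .
    . . X X X .
    . . . . . X
    . . . . . .

Result: 4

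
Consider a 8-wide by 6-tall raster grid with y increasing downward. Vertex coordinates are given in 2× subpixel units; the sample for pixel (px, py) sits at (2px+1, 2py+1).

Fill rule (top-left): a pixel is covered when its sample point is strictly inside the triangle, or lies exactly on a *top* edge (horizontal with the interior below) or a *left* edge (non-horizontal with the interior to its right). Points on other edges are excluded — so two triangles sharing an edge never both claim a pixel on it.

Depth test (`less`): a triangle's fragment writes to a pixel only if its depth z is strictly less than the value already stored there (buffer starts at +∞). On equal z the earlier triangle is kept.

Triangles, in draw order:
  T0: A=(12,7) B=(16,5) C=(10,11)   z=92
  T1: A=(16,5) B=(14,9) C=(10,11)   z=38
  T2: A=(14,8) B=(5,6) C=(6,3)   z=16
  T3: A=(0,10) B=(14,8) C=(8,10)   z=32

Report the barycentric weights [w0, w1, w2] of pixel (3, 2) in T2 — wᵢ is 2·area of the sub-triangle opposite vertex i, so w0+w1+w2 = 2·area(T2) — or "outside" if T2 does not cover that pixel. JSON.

T0:
  2·area = 12
  edge (12, 7)→(16, 5): d=(4,-2) top-left  bias=+0
  edge (16, 5)→(10, 11): d=(-6,6) right/bottom  bias=-1
  edge (10, 11)→(12, 7): d=(2,-4) top-left  bias=+0
    (7,0)@(15, 1): e=[-18,30,0] → ·  [on edge]
    (6,2)@(13, 5): e=[-6,18,0] → ·  [on edge]
    (6,3)@(13, 7): e=[2,6,4] → █
    (7,3)@(15, 7): e=[6,-6,12] → ·
    (5,4)@(11, 9): e=[6,6,0] → █  [on edge]
    (6,4)@(13, 9): e=[10,-6,8] → ·
    (5,5)@(11, 11): e=[14,-6,4] → ·
  covered (2 px):
    · · · · · · · ·
    · · · · · · · ·
    · · · · · · · ·
    · · · · · · █ ·
    · · · · · █ · ·
    · · · · · · · ·
T1:
  2·area = 12
  edge (16, 5)→(14, 9): d=(-2,4) right/bottom  bias=-1
  edge (14, 9)→(10, 11): d=(-4,2) right/bottom  bias=-1
  edge (10, 11)→(16, 5): d=(6,-6) top-left  bias=+0
    (7,3)@(15, 7): e=[0,6,6] → ·  [on edge]
    (6,4)@(13, 9): e=[4,2,6] → █
    (7,4)@(15, 9): e=[-4,-2,18] → ·
    (6,5)@(13, 11): e=[0,-6,18] → ·  [on edge]
  covered (1 px):
    · · · · · · · ·
    · · · · · · · ·
    · · · · · · · ·
    · · · · · · · ·
    · · · · · · █ ·
    · · · · · · · ·
T2:
  2·area = 29
  edge (14, 8)→(5, 6): d=(-9,-2) top-left  bias=+0
  edge (5, 6)→(6, 3): d=(1,-3) top-left  bias=+0
  edge (6, 3)→(14, 8): d=(8,5) right/bottom  bias=-1
    (3,2)@(7, 5): e=[13,5,11] → █
    (4,2)@(9, 5): e=[17,11,1] → █
    (5,2)@(11, 5): e=[21,17,-9] → ·
    (3,3)@(7, 7): e=[-5,7,27] → ·
    (4,3)@(9, 7): e=[-1,13,17] → ·
    (5,3)@(11, 7): e=[3,19,7] → █
    (6,3)@(13, 7): e=[7,25,-3] → ·
    (5,4)@(11, 9): e=[-15,21,23] → ·
  covered (3 px):
    · · · · · · · ·
    · · · · · · · ·
    · · · █ █ · · ·
    · · · · · █ · ·
    · · · · · · · ·
    · · · · · · · ·
T3:
  2·area = 16
  edge (0, 10)→(14, 8): d=(14,-2) top-left  bias=+0
  edge (14, 8)→(8, 10): d=(-6,2) right/bottom  bias=-1
  edge (8, 10)→(0, 10): d=(-8,0) right/bottom  bias=-1
    (3,4)@(7, 9): e=[0,8,8] → █  [on edge]
    (4,4)@(9, 9): e=[4,4,8] → █
    (5,4)@(11, 9): e=[8,0,8] → ·  [on edge]
    (2,5)@(5, 11): e=[24,0,-8] → ·  [on edge]
    (3,5)@(7, 11): e=[28,-4,-8] → ·
    (4,5)@(9, 11): e=[32,-8,-8] → ·
  covered (2 px):
    · · · · · · · ·
    · · · · · · · ·
    · · · · · · · ·
    · · · · · · · ·
    · · · █ █ · · ·
    · · · · · · · ·

Final: [5,11,13]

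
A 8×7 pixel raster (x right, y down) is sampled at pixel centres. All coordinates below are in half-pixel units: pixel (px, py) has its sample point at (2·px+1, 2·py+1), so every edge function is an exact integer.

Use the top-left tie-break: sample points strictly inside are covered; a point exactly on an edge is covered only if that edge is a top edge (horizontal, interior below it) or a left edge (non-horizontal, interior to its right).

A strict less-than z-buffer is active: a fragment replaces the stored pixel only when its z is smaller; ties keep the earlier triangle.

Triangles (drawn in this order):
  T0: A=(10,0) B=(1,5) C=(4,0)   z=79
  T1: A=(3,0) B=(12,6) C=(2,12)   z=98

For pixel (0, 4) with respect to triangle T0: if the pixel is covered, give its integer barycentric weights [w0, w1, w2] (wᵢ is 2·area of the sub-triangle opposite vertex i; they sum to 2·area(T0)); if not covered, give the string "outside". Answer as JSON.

T0:
  2·area = 30
  edge (10, 0)→(1, 5): d=(-9,5) right/bottom  bias=-1
  edge (1, 5)→(4, 0): d=(3,-5) top-left  bias=+0
  edge (4, 0)→(10, 0): d=(6,0) top-left  bias=+0
    (2,0)@(5, 1): e=[16,8,6] → X
    (3,0)@(7, 1): e=[6,18,6] → X
    (4,0)@(9, 1): e=[-4,28,6] → .
    (1,1)@(3, 3): e=[8,4,18] → X
    (2,1)@(5, 3): e=[-2,14,18] → .
    (3,1)@(7, 3): e=[-12,24,18] → .
    (0,2)@(1, 5): e=[0,0,30] → .  [on edge]
    (1,2)@(3, 5): e=[-10,10,30] → .
  covered (3 px):
    . . X X . . . .
    . X . . . . . .
    . . . . . . . .
    . . . . . . . .
    . . . . . . . .
    . . . . . . . .
    . . . . . . . .
T1:
  2·area = 114
  edge (3, 0)→(12, 6): d=(9,6) right/bottom  bias=-1
  edge (12, 6)→(2, 12): d=(-10,6) right/bottom  bias=-1
  edge (2, 12)→(3, 0): d=(1,-12) top-left  bias=+0
    (1,0)@(3, 1): e=[9,104,1] → X
    (2,0)@(5, 1): e=[-3,92,25] → .
    (1,1)@(3, 3): e=[27,84,3] → X
    (2,1)@(5, 3): e=[15,72,27] → X
    (3,1)@(7, 3): e=[3,60,51] → X
    (4,1)@(9, 3): e=[-9,48,75] → .
    (1,2)@(3, 5): e=[45,64,5] → X
    (4,2)@(9, 5): e=[9,28,77] → X
    (5,2)@(11, 5): e=[-3,16,101] → .
    (1,3)@(3, 7): e=[63,44,7] → X
    (5,3)@(11, 7): e=[15,-4,103] → .
    (1,4)@(3, 9): e=[81,24,9] → X
    (3,4)@(7, 9): e=[57,0,57] → .  [on edge]
  covered (15 px):
    . X . . . . . .
    . X X X . . . .
    . X X X X . . .
    . X X X X . . .
    . X X . . . . .
    . X . . . . . .
    . . . . . . . .

Answer: "outside"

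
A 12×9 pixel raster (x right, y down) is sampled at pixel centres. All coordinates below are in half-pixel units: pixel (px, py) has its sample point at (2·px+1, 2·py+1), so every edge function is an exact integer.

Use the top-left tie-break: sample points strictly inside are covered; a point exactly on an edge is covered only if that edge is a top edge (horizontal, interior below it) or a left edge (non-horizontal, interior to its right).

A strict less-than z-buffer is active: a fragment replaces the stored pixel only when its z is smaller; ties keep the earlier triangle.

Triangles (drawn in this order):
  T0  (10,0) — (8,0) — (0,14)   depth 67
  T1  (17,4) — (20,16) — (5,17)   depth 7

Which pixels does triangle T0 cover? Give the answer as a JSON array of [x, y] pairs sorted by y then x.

T0:
  2·area = 28  (B↔C swapped to make it positive)
  edge (10, 0)→(0, 14): d=(-10,14) right/bottom  bias=-1
  edge (0, 14)→(8, 0): d=(8,-14) top-left  bias=+0
  edge (8, 0)→(10, 0): d=(2,0) top-left  bias=+0
    (4,0)@(9, 1): e=[4,22,2] → X
    (5,0)@(11, 1): e=[-24,50,2] → .
    (3,1)@(7, 3): e=[12,10,6] → X
    (4,1)@(9, 3): e=[-16,38,6] → .
    (3,2)@(7, 5): e=[-8,26,10] → .
    (2,3)@(5, 7): e=[0,14,14] → .  [on edge]
    (1,4)@(3, 9): e=[8,2,18] → X
    (2,4)@(5, 9): e=[-20,30,18] → .
    (1,5)@(3, 11): e=[-12,18,22] → .
  covered (3 px):
    . . . . X . . . . . . .
    . . . X . . . . . . . .
    . . . . . . . . . . . .
    . . . . . . . . . . . .
    . X . . . . . . . . . .
    . . . . . . . . . . . .
    . . . . . . . . . . . .
    . . . . . . . . . . . .
    . . . . . . . . . . . .
T1:
  2·area = 183
  edge (17, 4)→(20, 16): d=(3,12) right/bottom  bias=-1
  edge (20, 16)→(5, 17): d=(-15,1) right/bottom  bias=-1
  edge (5, 17)→(17, 4): d=(12,-13) top-left  bias=+0
    (8,2)@(17, 5): e=[3,168,12] → X
    (9,2)@(19, 5): e=[-21,166,38] → .
    (7,3)@(15, 7): e=[33,140,10] → X
    (9,3)@(19, 7): e=[-15,136,62] → .
    (6,4)@(13, 9): e=[63,112,8] → X
    (9,4)@(19, 9): e=[-9,106,86] → .
    (5,5)@(11, 11): e=[93,84,6] → X
    (9,5)@(19, 11): e=[-3,76,110] → .
    (4,6)@(9, 13): e=[123,56,4] → X
    (9,6)@(19, 13): e=[3,46,134] → X
    (10,6)@(21, 13): e=[-21,44,160] → .
    (3,7)@(7, 15): e=[153,28,2] → X
    (2,8)@(5, 17): e=[183,0,0] → .  [on edge]
  covered (23 px):
    . . . . . . . . . . . .
    . . . . . . . . . . . .
    . . . . . . . . X . . .
    . . . . . . . X X . . .
    . . . . . . X X X . . .
    . . . . . X X X X . . .
    . . . . X X X X X X . .
    . . . X X X X X X X . .
    . . . . . . . . . . . .

Result: [[4,0],[3,1],[1,4]]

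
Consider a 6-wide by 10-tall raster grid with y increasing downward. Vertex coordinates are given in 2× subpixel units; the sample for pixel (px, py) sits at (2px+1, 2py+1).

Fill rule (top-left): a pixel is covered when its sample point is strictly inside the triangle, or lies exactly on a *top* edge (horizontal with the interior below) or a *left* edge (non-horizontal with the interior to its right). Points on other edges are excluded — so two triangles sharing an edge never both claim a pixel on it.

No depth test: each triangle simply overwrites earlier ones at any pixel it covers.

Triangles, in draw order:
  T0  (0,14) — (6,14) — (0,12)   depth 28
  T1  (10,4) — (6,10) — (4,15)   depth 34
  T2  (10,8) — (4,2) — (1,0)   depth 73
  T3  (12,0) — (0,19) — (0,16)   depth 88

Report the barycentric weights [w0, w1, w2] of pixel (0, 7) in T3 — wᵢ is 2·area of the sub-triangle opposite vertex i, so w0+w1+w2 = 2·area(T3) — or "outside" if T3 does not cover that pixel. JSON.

T0:
  2·area = 12  (B↔C swapped to make it positive)
  edge (0, 14)→(0, 12): d=(0,-2) top-left  bias=+0
  edge (0, 12)→(6, 14): d=(6,2) right/bottom  bias=-1
  edge (6, 14)→(0, 14): d=(-6,0) right/bottom  bias=-1
    (0,6)@(1, 13): e=[2,4,6] → X
    (1,6)@(3, 13): e=[6,0,6] → .  [on edge]
    (0,7)@(1, 15): e=[2,16,-6] → .
    (4,7)@(9, 15): e=[18,0,-6] → .  [on edge]
  covered (1 px):
    . . . . . .
    . . . . . .
    . . . . . .
    . . . . . .
    . . . . . .
    . . . . . .
    X . . . . .
    . . . . . .
    . . . . . .
    . . . . . .
T1:
  2·area = 8  (B↔C swapped to make it positive)
  edge (10, 4)→(4, 15): d=(-6,11) right/bottom  bias=-1
  edge (4, 15)→(6, 10): d=(2,-5) top-left  bias=+0
  edge (6, 10)→(10, 4): d=(4,-6) top-left  bias=+0
    (3,4)@(7, 9): e=[3,3,2] → X
    (4,4)@(9, 9): e=[-19,13,14] → .
    (3,5)@(7, 11): e=[-9,7,10] → .
    (2,6)@(5, 13): e=[1,1,6] → X
    (3,6)@(7, 13): e=[-21,11,18] → .
    (2,7)@(5, 15): e=[-11,5,14] → .
  covered (2 px):
    . . . . . .
    . . . . . .
    . . . . . .
    . . . . . .
    . . . X . .
    . . . . . .
    . . X . . .
    . . . . . .
    . . . . . .
    . . . . . .
T2:
  2·area = 6  (B↔C swapped to make it positive)
  edge (10, 8)→(1, 0): d=(-9,-8) top-left  bias=+0
  edge (1, 0)→(4, 2): d=(3,2) right/bottom  bias=-1
  edge (4, 2)→(10, 8): d=(6,6) right/bottom  bias=-1
    (1,0)@(3, 1): e=[7,-1,0] → .  [on edge]
    (2,1)@(5, 3): e=[5,1,0] → .  [on edge]
    (3,2)@(7, 5): e=[3,3,0] → .  [on edge]
    (4,3)@(9, 7): e=[1,5,0] → .  [on edge]
    (5,4)@(11, 9): e=[-1,7,0] → .  [on edge]
  covered (0 px):
    . . . . . .
    . . . . . .
    . . . . . .
    . . . . . .
    . . . . . .
    . . . . . .
    . . . . . .
    . . . . . .
    . . . . . .
    . . . . . .
T3:
  2·area = 36
  edge (12, 0)→(0, 19): d=(-12,19) right/bottom  bias=-1
  edge (0, 19)→(0, 16): d=(0,-3) top-left  bias=+0
  edge (0, 16)→(12, 0): d=(12,-16) top-left  bias=+0
    (3,3)@(7, 7): e=[11,21,4] → X
    (4,3)@(9, 7): e=[-27,27,36] → .
    (3,4)@(7, 9): e=[-13,21,28] → .
    (2,5)@(5, 11): e=[1,15,20] → X
    (3,5)@(7, 11): e=[-37,21,52] → .
    (1,6)@(3, 13): e=[15,9,12] → X
    (2,6)@(5, 13): e=[-23,15,44] → .
    (0,7)@(1, 15): e=[29,3,4] → X
    (1,7)@(3, 15): e=[-9,9,36] → .
    (0,8)@(1, 17): e=[5,3,28] → X
    (1,8)@(3, 17): e=[-33,9,60] → .
    (0,9)@(1, 19): e=[-19,3,52] → .
  covered (5 px):
    . . . . . .
    . . . . . .
    . . . . . .
    . . . X . .
    . . . . . .
    . . X . . .
    . X . . . .
    X . . . . .
    X . . . . .
    . . . . . .

Final: [3,4,29]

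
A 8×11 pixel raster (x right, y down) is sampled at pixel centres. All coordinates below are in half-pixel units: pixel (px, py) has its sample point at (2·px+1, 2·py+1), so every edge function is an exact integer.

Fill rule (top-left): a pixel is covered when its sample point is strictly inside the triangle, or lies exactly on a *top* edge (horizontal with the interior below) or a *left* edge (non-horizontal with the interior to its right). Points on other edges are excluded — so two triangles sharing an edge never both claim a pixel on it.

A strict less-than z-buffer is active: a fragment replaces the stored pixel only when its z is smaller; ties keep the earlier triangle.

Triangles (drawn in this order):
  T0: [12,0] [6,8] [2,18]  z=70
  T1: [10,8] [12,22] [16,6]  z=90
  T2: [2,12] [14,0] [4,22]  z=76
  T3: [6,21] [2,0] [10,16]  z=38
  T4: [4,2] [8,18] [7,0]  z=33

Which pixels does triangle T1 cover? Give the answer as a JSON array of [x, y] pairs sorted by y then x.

T0:
  2·area = 28  (B↔C swapped to make it positive)
  edge (12, 0)→(2, 18): d=(-10,18) right/bottom  bias=-1
  edge (2, 18)→(6, 8): d=(4,-10) top-left  bias=+0
  edge (6, 8)→(12, 0): d=(6,-8) top-left  bias=+0
    (4,2)@(9, 5): e=[4,18,6] → X
    (5,2)@(11, 5): e=[-32,38,22] → .
    (3,3)@(7, 7): e=[20,6,2] → X
    (4,3)@(9, 7): e=[-16,26,18] → .
    (3,4)@(7, 9): e=[0,14,14] → .  [on edge]
    (2,5)@(5, 11): e=[16,2,10] → X
    (3,5)@(7, 11): e=[-20,22,26] → .
    (2,6)@(5, 13): e=[-4,10,22] → .
  covered (3 px):
    . . . . . . . .
    . . . . . . . .
    . . . . X . . .
    . . . X . . . .
    . . . . . . . .
    . . X . . . . .
    . . . . . . . .
    . . . . . . . .
    . . . . . . . .
    . . . . . . . .
    . . . . . . . .
T1:
  2·area = 88  (B↔C swapped to make it positive)
  edge (10, 8)→(16, 6): d=(6,-2) top-left  bias=+0
  edge (16, 6)→(12, 22): d=(-4,16) right/bottom  bias=-1
  edge (12, 22)→(10, 8): d=(-2,-14) top-left  bias=+0
    (4,0)@(9, 1): e=[-44,132,0] → .  [on edge]
    (6,3)@(13, 7): e=[0,44,44] → X  [on edge]
    (7,3)@(15, 7): e=[4,12,72] → X
    (3,4)@(7, 9): e=[0,132,-44] → .  [on edge]
    (5,4)@(11, 9): e=[8,68,12] → X
    (0,5)@(1, 11): e=[0,220,-132] → .  [on edge]
    (5,5)@(11, 11): e=[20,60,8] → X
    (7,5)@(15, 11): e=[28,-4,64] → .
    (5,6)@(11, 13): e=[32,52,4] → X
    (7,6)@(15, 13): e=[40,-12,60] → .
    (5,7)@(11, 15): e=[44,44,0] → X  [on edge]
    (7,7)@(15, 15): e=[52,-20,56] → .
  covered (12 px):
    . . . . . . . .
    . . . . . . . .
    . . . . . . . .
    . . . . . . X X
    . . . . . X X X
    . . . . . X X .
    . . . . . X X .
    . . . . . X X .
    . . . . . . X .
    . . . . . . . .
    . . . . . . . .
T2:
  2·area = 144
  edge (2, 12)→(14, 0): d=(12,-12) top-left  bias=+0
  edge (14, 0)→(4, 22): d=(-10,22) right/bottom  bias=-1
  edge (4, 22)→(2, 12): d=(-2,-10) top-left  bias=+0
    (6,0)@(13, 1): e=[0,12,132] → X  [on edge]
    (7,0)@(15, 1): e=[24,-32,152] → .
    (5,1)@(11, 3): e=[0,36,108] → X  [on edge]
    (6,1)@(13, 3): e=[24,-8,128] → .
    (4,2)@(9, 5): e=[0,60,84] → X  [on edge]
    (6,2)@(13, 5): e=[48,-28,124] → .
    (0,3)@(1, 7): e=[-72,216,0] → .  [on edge]
    (3,3)@(7, 7): e=[0,84,60] → X  [on edge]
    (5,3)@(11, 7): e=[48,-4,100] → .
    (2,4)@(5, 9): e=[0,108,36] → X  [on edge]
    (5,4)@(11, 9): e=[72,-24,96] → .
    (1,5)@(3, 11): e=[0,132,12] → X  [on edge]
    (4,5)@(9, 11): e=[72,0,72] → .  [on edge]
    (0,6)@(1, 13): e=[0,156,-12] → .  [on edge]
    (1,8)@(3, 17): e=[72,72,0] → X  [on edge]
  covered (21 px):
    . . . . . . X .
    . . . . . X . .
    . . . . X X . .
    . . . X X . . .
    . . X X X . . .
    . X X X . . . .
    . X X X . . . .
    . X X X . . . .
    . X X . . . . .
    . . X . . . . .
    . . . . . . . .
T3:
  2·area = 104
  edge (6, 21)→(2, 0): d=(-4,-21) top-left  bias=+0
  edge (2, 0)→(10, 16): d=(8,16) right/bottom  bias=-1
  edge (10, 16)→(6, 21): d=(-4,5) right/bottom  bias=-1
    (1,1)@(3, 3): e=[9,8,87] → X
    (2,1)@(5, 3): e=[51,-24,77] → .
    (1,2)@(3, 5): e=[1,24,79] → X
    (2,2)@(5, 5): e=[43,-8,69] → .
    (1,3)@(3, 7): e=[-7,40,71] → .
    (2,3)@(5, 7): e=[35,8,61] → X
    (3,3)@(7, 7): e=[77,-24,51] → .
    (2,4)@(5, 9): e=[27,24,53] → X
    (3,4)@(7, 9): e=[69,-8,43] → .
    (2,5)@(5, 11): e=[19,40,45] → X
    (3,5)@(7, 11): e=[61,8,35] → X
    (4,5)@(9, 11): e=[103,-24,25] → .
  covered (14 px):
    . . . . . . . .
    . X . . . . . .
    . X . . . . . .
    . . X . . . . .
    . . X . . . . .
    . . X X . . . .
    . . X X . . . .
    . . X X X . . .
    . . . X X . . .
    . . . X . . . .
    . . . . . . . .
T4:
  2·area = 56  (B↔C swapped to make it positive)
  edge (4, 2)→(7, 0): d=(3,-2) top-left  bias=+0
  edge (7, 0)→(8, 18): d=(1,18) right/bottom  bias=-1
  edge (8, 18)→(4, 2): d=(-4,-16) top-left  bias=+0
    (3,0)@(7, 1): e=[3,1,52] → X
    (4,0)@(9, 1): e=[7,-35,84] → .
    (2,1)@(5, 3): e=[5,39,12] → X
    (4,1)@(9, 3): e=[13,-33,76] → .
    (2,2)@(5, 5): e=[11,41,4] → X
    (4,2)@(9, 5): e=[19,-31,68] → .
    (2,3)@(5, 7): e=[17,43,-4] → .
    (3,3)@(7, 7): e=[21,7,28] → X
    (4,3)@(9, 7): e=[25,-29,60] → .
    (3,4)@(7, 9): e=[27,9,20] → X
    (4,4)@(9, 9): e=[31,-27,52] → .
    (3,5)@(7, 11): e=[33,11,12] → X
  covered (9 px):
    . . . X . . . .
    . . X X . . . .
    . . X X . . . .
    . . . X . . . .
    . . . X . . . .
    . . . X . . . .
    . . . X . . . .
    . . . . . . . .
    . . . . . . . .
    . . . . . . . .
    . . . . . . . .

Answer: [[6,3],[7,3],[5,4],[6,4],[7,4],[5,5],[6,5],[5,6],[6,6],[5,7],[6,7],[6,8]]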